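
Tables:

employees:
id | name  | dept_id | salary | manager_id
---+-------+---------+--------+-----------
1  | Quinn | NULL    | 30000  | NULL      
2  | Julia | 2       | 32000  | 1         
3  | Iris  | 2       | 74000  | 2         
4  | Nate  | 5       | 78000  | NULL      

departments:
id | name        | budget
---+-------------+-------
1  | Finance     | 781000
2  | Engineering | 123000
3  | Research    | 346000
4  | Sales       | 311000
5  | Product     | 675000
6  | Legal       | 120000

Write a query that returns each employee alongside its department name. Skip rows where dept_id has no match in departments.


INNER JOIN keeps only employees rows whose dept_id matches an id in departments. Walk through each employee:
  - employee 1 (Quinn): dept_id=NULL, no match -> dropped
  - employee 2 (Julia): dept_id=2 -> matches Engineering
  - employee 3 (Iris): dept_id=2 -> matches Engineering
  - employee 4 (Nate): dept_id=5 -> matches Product
So 1 of 4 rows is dropped.

SQL:
SELECT a.name, b.name AS department
FROM employees a
INNER JOIN departments b ON a.dept_id = b.id

Result:
name  | department 
------+------------
Julia | Engineering
Iris  | Engineering
Nate  | Product    


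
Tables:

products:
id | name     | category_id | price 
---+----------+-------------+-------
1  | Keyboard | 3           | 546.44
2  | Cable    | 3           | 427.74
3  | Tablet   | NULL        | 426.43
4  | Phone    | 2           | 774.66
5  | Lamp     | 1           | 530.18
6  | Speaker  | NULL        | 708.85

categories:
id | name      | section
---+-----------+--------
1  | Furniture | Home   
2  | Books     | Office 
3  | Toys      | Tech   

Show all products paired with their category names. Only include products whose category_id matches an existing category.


INNER JOIN keeps only products rows whose category_id matches an id in categories. Walk through each product:
  - product 1 (Keyboard): category_id=3 -> matches Toys
  - product 2 (Cable): category_id=3 -> matches Toys
  - product 3 (Tablet): category_id=NULL, no match -> dropped
  - product 4 (Phone): category_id=2 -> matches Books
  - product 5 (Lamp): category_id=1 -> matches Furniture
  - product 6 (Speaker): category_id=NULL, no match -> dropped
So 2 of 6 rows are dropped.

SQL:
SELECT a.name, b.name AS category
FROM products a
INNER JOIN categories b ON a.category_id = b.id

Result:
name     | category 
---------+----------
Keyboard | Toys     
Cable    | Toys     
Phone    | Books    
Lamp     | Furniture


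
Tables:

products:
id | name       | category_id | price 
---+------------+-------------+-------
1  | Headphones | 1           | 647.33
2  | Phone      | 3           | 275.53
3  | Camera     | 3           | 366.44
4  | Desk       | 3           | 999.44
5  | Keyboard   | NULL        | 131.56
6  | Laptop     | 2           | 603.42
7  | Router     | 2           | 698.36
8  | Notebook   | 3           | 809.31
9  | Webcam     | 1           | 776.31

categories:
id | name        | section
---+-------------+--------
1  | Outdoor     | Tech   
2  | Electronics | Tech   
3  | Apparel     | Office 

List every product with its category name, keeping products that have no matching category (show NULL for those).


LEFT JOIN keeps every row from products (the left table); where category_id has no match in categories, the category columns become NULL. Walk through each product:
  - product 1 (Headphones): category_id=1 -> matches Outdoor
  - product 2 (Phone): category_id=3 -> matches Apparel
  - product 3 (Camera): category_id=3 -> matches Apparel
  - product 4 (Desk): category_id=3 -> matches Apparel
  - product 5 (Keyboard): category_id=NULL, no match -> kept with NULL
  - product 6 (Laptop): category_id=2 -> matches Electronics
  - product 7 (Router): category_id=2 -> matches Electronics
  - product 8 (Notebook): category_id=3 -> matches Apparel
  - product 9 (Webcam): category_id=1 -> matches Outdoor
All 9 rows appear; 1 has NULL category.

SQL:
SELECT a.name, b.name AS category
FROM products a
LEFT JOIN categories b ON a.category_id = b.id

Result:
name       | category   
-----------+------------
Headphones | Outdoor    
Phone      | Apparel    
Camera     | Apparel    
Desk       | Apparel    
Keyboard   | NULL       
Laptop     | Electronics
Router     | Electronics
Notebook   | Apparel    
Webcam     | Outdoor    


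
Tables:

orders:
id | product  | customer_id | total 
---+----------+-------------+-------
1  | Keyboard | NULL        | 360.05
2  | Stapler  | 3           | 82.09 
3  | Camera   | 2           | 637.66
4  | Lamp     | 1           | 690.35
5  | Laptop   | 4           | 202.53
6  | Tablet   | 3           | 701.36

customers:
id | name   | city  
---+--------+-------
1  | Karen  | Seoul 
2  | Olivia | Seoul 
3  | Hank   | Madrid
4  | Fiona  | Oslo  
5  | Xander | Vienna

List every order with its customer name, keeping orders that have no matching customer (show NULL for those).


LEFT JOIN keeps every row from orders (the left table); where customer_id has no match in customers, the customer columns become NULL. Walk through each order:
  - order 1 (Keyboard): customer_id=NULL, no match -> kept with NULL
  - order 2 (Stapler): customer_id=3 -> matches Hank
  - order 3 (Camera): customer_id=2 -> matches Olivia
  - order 4 (Lamp): customer_id=1 -> matches Karen
  - order 5 (Laptop): customer_id=4 -> matches Fiona
  - order 6 (Tablet): customer_id=3 -> matches Hank
All 6 rows appear; 1 has NULL customer.

SQL:
SELECT a.product, b.name AS customer
FROM orders a
LEFT JOIN customers b ON a.customer_id = b.id

Result:
product  | customer
---------+---------
Keyboard | NULL    
Stapler  | Hank    
Camera   | Olivia  
Lamp     | Karen   
Laptop   | Fiona   
Tablet   | Hank    


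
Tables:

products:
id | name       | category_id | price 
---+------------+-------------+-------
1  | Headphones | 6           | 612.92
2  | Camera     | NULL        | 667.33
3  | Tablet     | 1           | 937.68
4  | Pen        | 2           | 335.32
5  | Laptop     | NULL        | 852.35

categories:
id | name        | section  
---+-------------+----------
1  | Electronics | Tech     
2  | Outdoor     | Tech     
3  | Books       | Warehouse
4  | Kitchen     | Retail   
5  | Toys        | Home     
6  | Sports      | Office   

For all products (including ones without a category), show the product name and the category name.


LEFT JOIN keeps every row from products (the left table); where category_id has no match in categories, the category columns become NULL. Walk through each product:
  - product 1 (Headphones): category_id=6 -> matches Sports
  - product 2 (Camera): category_id=NULL, no match -> kept with NULL
  - product 3 (Tablet): category_id=1 -> matches Electronics
  - product 4 (Pen): category_id=2 -> matches Outdoor
  - product 5 (Laptop): category_id=NULL, no match -> kept with NULL
All 5 rows appear; 2 have NULL category.

SQL:
SELECT a.name, b.name AS category
FROM products a
LEFT JOIN categories b ON a.category_id = b.id

Result:
name       | category   
-----------+------------
Headphones | Sports     
Camera     | NULL       
Tablet     | Electronics
Pen        | Outdoor    
Laptop     | NULL       


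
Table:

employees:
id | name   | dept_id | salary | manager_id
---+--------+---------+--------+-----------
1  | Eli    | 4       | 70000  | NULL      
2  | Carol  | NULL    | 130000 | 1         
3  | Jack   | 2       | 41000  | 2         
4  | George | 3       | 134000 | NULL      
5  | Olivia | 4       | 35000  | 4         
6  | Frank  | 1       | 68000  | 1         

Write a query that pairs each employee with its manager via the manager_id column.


This is a self-join: employees is joined to a second copy of itself, matching each row's manager_id to another row's id. Use LEFT JOIN so rows with manager_id=NULL are kept.
  - employee 1 (Eli): manager_id=NULL -> NULL
  - employee 2 (Carol): manager_id=1 -> Eli
  - employee 3 (Jack): manager_id=2 -> Carol
  - employee 4 (George): manager_id=NULL -> NULL
  - employee 5 (Olivia): manager_id=4 -> George
  - employee 6 (Frank): manager_id=1 -> Eli

SQL:
SELECT a.name AS item, b.name AS manager
FROM employees a
LEFT JOIN employees b ON a.manager_id = b.id

Result:
item   | manager
-------+--------
Eli    | NULL   
Carol  | Eli    
Jack   | Carol  
George | NULL   
Olivia | George 
Frank  | Eli    


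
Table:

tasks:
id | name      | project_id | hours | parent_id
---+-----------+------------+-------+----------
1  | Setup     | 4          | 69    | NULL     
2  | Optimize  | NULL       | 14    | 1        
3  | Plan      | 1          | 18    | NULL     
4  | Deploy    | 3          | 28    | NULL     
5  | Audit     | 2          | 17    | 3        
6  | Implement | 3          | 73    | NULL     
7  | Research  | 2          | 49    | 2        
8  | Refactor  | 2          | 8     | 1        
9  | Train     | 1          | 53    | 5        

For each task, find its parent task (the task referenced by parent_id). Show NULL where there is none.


This is a self-join: tasks is joined to a second copy of itself, matching each row's parent_id to another row's id. Use LEFT JOIN so rows with parent_id=NULL are kept.
  - task 1 (Setup): parent_id=NULL -> NULL
  - task 2 (Optimize): parent_id=1 -> Setup
  - task 3 (Plan): parent_id=NULL -> NULL
  - task 4 (Deploy): parent_id=NULL -> NULL
  - task 5 (Audit): parent_id=3 -> Plan
  - task 6 (Implement): parent_id=NULL -> NULL
  - task 7 (Research): parent_id=2 -> Optimize
  - task 8 (Refactor): parent_id=1 -> Setup
  - task 9 (Train): parent_id=5 -> Audit

SQL:
SELECT a.name AS item, b.name AS parent
FROM tasks a
LEFT JOIN tasks b ON a.parent_id = b.id

Result:
item      | parent  
----------+---------
Setup     | NULL    
Optimize  | Setup   
Plan      | NULL    
Deploy    | NULL    
Audit     | Plan    
Implement | NULL    
Research  | Optimize
Refactor  | Setup   
Train     | Audit   


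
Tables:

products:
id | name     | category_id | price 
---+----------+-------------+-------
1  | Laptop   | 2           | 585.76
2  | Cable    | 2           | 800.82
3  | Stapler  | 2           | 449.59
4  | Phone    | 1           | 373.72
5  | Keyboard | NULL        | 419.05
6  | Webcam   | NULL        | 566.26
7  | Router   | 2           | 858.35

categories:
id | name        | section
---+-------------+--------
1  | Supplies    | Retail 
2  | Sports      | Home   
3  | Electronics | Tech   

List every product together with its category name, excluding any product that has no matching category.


INNER JOIN keeps only products rows whose category_id matches an id in categories. Walk through each product:
  - product 1 (Laptop): category_id=2 -> matches Sports
  - product 2 (Cable): category_id=2 -> matches Sports
  - product 3 (Stapler): category_id=2 -> matches Sports
  - product 4 (Phone): category_id=1 -> matches Supplies
  - product 5 (Keyboard): category_id=NULL, no match -> dropped
  - product 6 (Webcam): category_id=NULL, no match -> dropped
  - product 7 (Router): category_id=2 -> matches Sports
So 2 of 7 rows are dropped.

SQL:
SELECT a.name, b.name AS category
FROM products a
INNER JOIN categories b ON a.category_id = b.id

Result:
name    | category
--------+---------
Laptop  | Sports  
Cable   | Sports  
Stapler | Sports  
Phone   | Supplies
Router  | Sports  


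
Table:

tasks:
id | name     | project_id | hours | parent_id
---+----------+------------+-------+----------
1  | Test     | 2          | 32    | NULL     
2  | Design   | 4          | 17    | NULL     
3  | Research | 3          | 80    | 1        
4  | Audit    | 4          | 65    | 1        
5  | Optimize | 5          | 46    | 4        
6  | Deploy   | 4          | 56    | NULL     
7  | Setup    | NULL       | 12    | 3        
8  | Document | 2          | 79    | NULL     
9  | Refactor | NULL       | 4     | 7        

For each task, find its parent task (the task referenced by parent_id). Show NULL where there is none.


This is a self-join: tasks is joined to a second copy of itself, matching each row's parent_id to another row's id. Use LEFT JOIN so rows with parent_id=NULL are kept.
  - task 1 (Test): parent_id=NULL -> NULL
  - task 2 (Design): parent_id=NULL -> NULL
  - task 3 (Research): parent_id=1 -> Test
  - task 4 (Audit): parent_id=1 -> Test
  - task 5 (Optimize): parent_id=4 -> Audit
  - task 6 (Deploy): parent_id=NULL -> NULL
  - task 7 (Setup): parent_id=3 -> Research
  - task 8 (Document): parent_id=NULL -> NULL
  - task 9 (Refactor): parent_id=7 -> Setup

SQL:
SELECT a.name AS item, b.name AS parent
FROM tasks a
LEFT JOIN tasks b ON a.parent_id = b.id

Result:
item     | parent  
---------+---------
Test     | NULL    
Design   | NULL    
Research | Test    
Audit    | Test    
Optimize | Audit   
Deploy   | NULL    
Setup    | Research
Document | NULL    
Refactor | Setup   


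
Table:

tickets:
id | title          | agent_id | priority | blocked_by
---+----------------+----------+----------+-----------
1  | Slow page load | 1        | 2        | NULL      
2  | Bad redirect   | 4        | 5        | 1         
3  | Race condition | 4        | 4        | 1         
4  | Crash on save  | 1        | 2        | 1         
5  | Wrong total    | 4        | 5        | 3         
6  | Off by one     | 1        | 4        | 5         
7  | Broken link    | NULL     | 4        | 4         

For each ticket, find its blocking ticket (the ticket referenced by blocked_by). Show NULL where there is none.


This is a self-join: tickets is joined to a second copy of itself, matching each row's blocked_by to another row's id. Use LEFT JOIN so rows with blocked_by=NULL are kept.
  - ticket 1 (Slow page load): blocked_by=NULL -> NULL
  - ticket 2 (Bad redirect): blocked_by=1 -> Slow page load
  - ticket 3 (Race condition): blocked_by=1 -> Slow page load
  - ticket 4 (Crash on save): blocked_by=1 -> Slow page load
  - ticket 5 (Wrong total): blocked_by=3 -> Race condition
  - ticket 6 (Off by one): blocked_by=5 -> Wrong total
  - ticket 7 (Broken link): blocked_by=4 -> Crash on save

SQL:
SELECT a.title AS item, b.title AS blocked_by
FROM tickets a
LEFT JOIN tickets b ON a.blocked_by = b.id

Result:
item           | blocked_by    
---------------+---------------
Slow page load | NULL          
Bad redirect   | Slow page load
Race condition | Slow page load
Crash on save  | Slow page load
Wrong total    | Race condition
Off by one     | Wrong total   
Broken link    | Crash on save 


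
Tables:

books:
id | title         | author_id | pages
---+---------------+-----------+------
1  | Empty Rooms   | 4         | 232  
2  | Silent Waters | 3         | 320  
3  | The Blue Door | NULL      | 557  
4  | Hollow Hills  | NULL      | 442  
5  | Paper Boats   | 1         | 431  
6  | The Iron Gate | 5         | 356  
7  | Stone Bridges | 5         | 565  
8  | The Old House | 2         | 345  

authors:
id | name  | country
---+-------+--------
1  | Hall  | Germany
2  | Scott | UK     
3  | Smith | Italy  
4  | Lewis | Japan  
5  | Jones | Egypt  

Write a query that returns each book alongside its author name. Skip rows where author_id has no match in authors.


INNER JOIN keeps only books rows whose author_id matches an id in authors. Walk through each book:
  - book 1 (Empty Rooms): author_id=4 -> matches Lewis
  - book 2 (Silent Waters): author_id=3 -> matches Smith
  - book 3 (The Blue Door): author_id=NULL, no match -> dropped
  - book 4 (Hollow Hills): author_id=NULL, no match -> dropped
  - book 5 (Paper Boats): author_id=1 -> matches Hall
  - book 6 (The Iron Gate): author_id=5 -> matches Jones
  - book 7 (Stone Bridges): author_id=5 -> matches Jones
  - book 8 (The Old House): author_id=2 -> matches Scott
So 2 of 8 rows are dropped.

SQL:
SELECT a.title, b.name AS author
FROM books a
INNER JOIN authors b ON a.author_id = b.id

Result:
title         | author
--------------+-------
Empty Rooms   | Lewis 
Silent Waters | Smith 
Paper Boats   | Hall  
The Iron Gate | Jones 
Stone Bridges | Jones 
The Old House | Scott 


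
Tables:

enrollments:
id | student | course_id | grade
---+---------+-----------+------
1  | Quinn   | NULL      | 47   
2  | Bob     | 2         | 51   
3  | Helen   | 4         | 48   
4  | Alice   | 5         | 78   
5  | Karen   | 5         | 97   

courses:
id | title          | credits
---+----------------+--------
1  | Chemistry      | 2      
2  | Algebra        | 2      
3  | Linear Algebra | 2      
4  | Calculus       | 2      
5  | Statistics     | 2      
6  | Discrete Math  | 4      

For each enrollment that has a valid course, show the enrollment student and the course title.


INNER JOIN keeps only enrollments rows whose course_id matches an id in courses. Walk through each enrollment:
  - enrollment 1 (Quinn): course_id=NULL, no match -> dropped
  - enrollment 2 (Bob): course_id=2 -> matches Algebra
  - enrollment 3 (Helen): course_id=4 -> matches Calculus
  - enrollment 4 (Alice): course_id=5 -> matches Statistics
  - enrollment 5 (Karen): course_id=5 -> matches Statistics
So 1 of 5 rows is dropped.

SQL:
SELECT a.student, b.title AS course
FROM enrollments a
INNER JOIN courses b ON a.course_id = b.id

Result:
student | course    
--------+-----------
Bob     | Algebra   
Helen   | Calculus  
Alice   | Statistics
Karen   | Statistics


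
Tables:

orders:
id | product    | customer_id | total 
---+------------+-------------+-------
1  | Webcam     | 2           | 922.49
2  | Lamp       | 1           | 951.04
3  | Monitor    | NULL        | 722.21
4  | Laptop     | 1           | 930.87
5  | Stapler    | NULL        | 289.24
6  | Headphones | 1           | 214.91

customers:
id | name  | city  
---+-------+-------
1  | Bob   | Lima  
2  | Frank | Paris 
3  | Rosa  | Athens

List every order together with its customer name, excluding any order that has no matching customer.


INNER JOIN keeps only orders rows whose customer_id matches an id in customers. Walk through each order:
  - order 1 (Webcam): customer_id=2 -> matches Frank
  - order 2 (Lamp): customer_id=1 -> matches Bob
  - order 3 (Monitor): customer_id=NULL, no match -> dropped
  - order 4 (Laptop): customer_id=1 -> matches Bob
  - order 5 (Stapler): customer_id=NULL, no match -> dropped
  - order 6 (Headphones): customer_id=1 -> matches Bob
So 2 of 6 rows are dropped.

SQL:
SELECT a.product, b.name AS customer
FROM orders a
INNER JOIN customers b ON a.customer_id = b.id

Result:
product    | customer
-----------+---------
Webcam     | Frank   
Lamp       | Bob     
Laptop     | Bob     
Headphones | Bob     


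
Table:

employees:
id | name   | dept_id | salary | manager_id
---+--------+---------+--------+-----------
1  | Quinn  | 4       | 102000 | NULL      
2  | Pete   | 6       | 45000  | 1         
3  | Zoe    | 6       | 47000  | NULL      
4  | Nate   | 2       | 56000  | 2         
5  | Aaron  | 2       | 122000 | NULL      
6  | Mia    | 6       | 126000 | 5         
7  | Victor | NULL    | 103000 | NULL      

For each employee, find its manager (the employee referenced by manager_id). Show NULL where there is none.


This is a self-join: employees is joined to a second copy of itself, matching each row's manager_id to another row's id. Use LEFT JOIN so rows with manager_id=NULL are kept.
  - employee 1 (Quinn): manager_id=NULL -> NULL
  - employee 2 (Pete): manager_id=1 -> Quinn
  - employee 3 (Zoe): manager_id=NULL -> NULL
  - employee 4 (Nate): manager_id=2 -> Pete
  - employee 5 (Aaron): manager_id=NULL -> NULL
  - employee 6 (Mia): manager_id=5 -> Aaron
  - employee 7 (Victor): manager_id=NULL -> NULL

SQL:
SELECT a.name AS item, b.name AS manager
FROM employees a
LEFT JOIN employees b ON a.manager_id = b.id

Result:
item   | manager
-------+--------
Quinn  | NULL   
Pete   | Quinn  
Zoe    | NULL   
Nate   | Pete   
Aaron  | NULL   
Mia    | Aaron  
Victor | NULL   


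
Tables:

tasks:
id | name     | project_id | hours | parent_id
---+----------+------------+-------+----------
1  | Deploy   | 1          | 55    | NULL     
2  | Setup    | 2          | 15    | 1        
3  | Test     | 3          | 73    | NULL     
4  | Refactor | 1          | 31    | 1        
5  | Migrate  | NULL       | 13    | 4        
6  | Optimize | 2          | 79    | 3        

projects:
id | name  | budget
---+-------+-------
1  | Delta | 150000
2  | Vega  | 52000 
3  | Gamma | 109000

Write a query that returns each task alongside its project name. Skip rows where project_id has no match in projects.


INNER JOIN keeps only tasks rows whose project_id matches an id in projects. Walk through each task:
  - task 1 (Deploy): project_id=1 -> matches Delta
  - task 2 (Setup): project_id=2 -> matches Vega
  - task 3 (Test): project_id=3 -> matches Gamma
  - task 4 (Refactor): project_id=1 -> matches Delta
  - task 5 (Migrate): project_id=NULL, no match -> dropped
  - task 6 (Optimize): project_id=2 -> matches Vega
So 1 of 6 rows is dropped.

SQL:
SELECT a.name, b.name AS project
FROM tasks a
INNER JOIN projects b ON a.project_id = b.id

Result:
name     | project
---------+--------
Deploy   | Delta  
Setup    | Vega   
Test     | Gamma  
Refactor | Delta  
Optimize | Vega   


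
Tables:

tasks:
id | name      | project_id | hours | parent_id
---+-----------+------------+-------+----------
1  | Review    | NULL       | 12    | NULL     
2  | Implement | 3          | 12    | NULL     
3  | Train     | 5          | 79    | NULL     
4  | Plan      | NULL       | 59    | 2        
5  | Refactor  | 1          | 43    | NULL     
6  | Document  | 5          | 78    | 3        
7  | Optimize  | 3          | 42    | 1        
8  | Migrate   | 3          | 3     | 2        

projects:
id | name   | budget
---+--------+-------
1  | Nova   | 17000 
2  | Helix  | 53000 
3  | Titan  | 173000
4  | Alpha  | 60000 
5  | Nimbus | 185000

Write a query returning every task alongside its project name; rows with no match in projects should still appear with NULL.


LEFT JOIN keeps every row from tasks (the left table); where project_id has no match in projects, the project columns become NULL. Walk through each task:
  - task 1 (Review): project_id=NULL, no match -> kept with NULL
  - task 2 (Implement): project_id=3 -> matches Titan
  - task 3 (Train): project_id=5 -> matches Nimbus
  - task 4 (Plan): project_id=NULL, no match -> kept with NULL
  - task 5 (Refactor): project_id=1 -> matches Nova
  - task 6 (Document): project_id=5 -> matches Nimbus
  - task 7 (Optimize): project_id=3 -> matches Titan
  - task 8 (Migrate): project_id=3 -> matches Titan
All 8 rows appear; 2 have NULL project.

SQL:
SELECT a.name, b.name AS project
FROM tasks a
LEFT JOIN projects b ON a.project_id = b.id

Result:
name      | project
----------+--------
Review    | NULL   
Implement | Titan  
Train     | Nimbus 
Plan      | NULL   
Refactor  | Nova   
Document  | Nimbus 
Optimize  | Titan  
Migrate   | Titan  


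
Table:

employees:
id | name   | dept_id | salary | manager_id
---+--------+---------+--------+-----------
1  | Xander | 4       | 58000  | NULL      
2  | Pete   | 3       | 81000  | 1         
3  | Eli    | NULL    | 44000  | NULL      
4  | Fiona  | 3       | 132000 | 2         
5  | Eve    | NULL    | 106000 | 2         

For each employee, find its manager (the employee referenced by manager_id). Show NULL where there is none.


This is a self-join: employees is joined to a second copy of itself, matching each row's manager_id to another row's id. Use LEFT JOIN so rows with manager_id=NULL are kept.
  - employee 1 (Xander): manager_id=NULL -> NULL
  - employee 2 (Pete): manager_id=1 -> Xander
  - employee 3 (Eli): manager_id=NULL -> NULL
  - employee 4 (Fiona): manager_id=2 -> Pete
  - employee 5 (Eve): manager_id=2 -> Pete

SQL:
SELECT a.name AS item, b.name AS manager
FROM employees a
LEFT JOIN employees b ON a.manager_id = b.id

Result:
item   | manager
-------+--------
Xander | NULL   
Pete   | Xander 
Eli    | NULL   
Fiona  | Pete   
Eve    | Pete   


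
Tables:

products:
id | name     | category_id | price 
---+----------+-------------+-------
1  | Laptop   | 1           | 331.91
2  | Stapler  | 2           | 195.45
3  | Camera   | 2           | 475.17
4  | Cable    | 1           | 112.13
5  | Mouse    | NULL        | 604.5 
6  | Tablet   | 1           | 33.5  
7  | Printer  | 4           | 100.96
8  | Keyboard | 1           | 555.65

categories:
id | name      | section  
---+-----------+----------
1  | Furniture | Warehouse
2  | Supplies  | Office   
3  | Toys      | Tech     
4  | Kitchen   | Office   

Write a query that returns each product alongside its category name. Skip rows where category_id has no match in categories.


INNER JOIN keeps only products rows whose category_id matches an id in categories. Walk through each product:
  - product 1 (Laptop): category_id=1 -> matches Furniture
  - product 2 (Stapler): category_id=2 -> matches Supplies
  - product 3 (Camera): category_id=2 -> matches Supplies
  - product 4 (Cable): category_id=1 -> matches Furniture
  - product 5 (Mouse): category_id=NULL, no match -> dropped
  - product 6 (Tablet): category_id=1 -> matches Furniture
  - product 7 (Printer): category_id=4 -> matches Kitchen
  - product 8 (Keyboard): category_id=1 -> matches Furniture
So 1 of 8 rows is dropped.

SQL:
SELECT a.name, b.name AS category
FROM products a
INNER JOIN categories b ON a.category_id = b.id

Result:
name     | category 
---------+----------
Laptop   | Furniture
Stapler  | Supplies 
Camera   | Supplies 
Cable    | Furniture
Tablet   | Furniture
Printer  | Kitchen  
Keyboard | Furniture


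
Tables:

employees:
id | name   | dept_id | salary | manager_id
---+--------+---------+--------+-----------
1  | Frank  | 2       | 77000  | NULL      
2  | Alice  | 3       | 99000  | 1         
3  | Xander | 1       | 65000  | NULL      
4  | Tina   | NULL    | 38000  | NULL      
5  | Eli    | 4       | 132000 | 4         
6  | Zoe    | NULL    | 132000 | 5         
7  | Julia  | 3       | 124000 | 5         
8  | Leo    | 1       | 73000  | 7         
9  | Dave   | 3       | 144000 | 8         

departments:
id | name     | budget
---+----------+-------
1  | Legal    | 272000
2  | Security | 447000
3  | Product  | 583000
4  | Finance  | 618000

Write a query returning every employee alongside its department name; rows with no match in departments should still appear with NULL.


LEFT JOIN keeps every row from employees (the left table); where dept_id has no match in departments, the department columns become NULL. Walk through each employee:
  - employee 1 (Frank): dept_id=2 -> matches Security
  - employee 2 (Alice): dept_id=3 -> matches Product
  - employee 3 (Xander): dept_id=1 -> matches Legal
  - employee 4 (Tina): dept_id=NULL, no match -> kept with NULL
  - employee 5 (Eli): dept_id=4 -> matches Finance
  - employee 6 (Zoe): dept_id=NULL, no match -> kept with NULL
  - employee 7 (Julia): dept_id=3 -> matches Product
  - employee 8 (Leo): dept_id=1 -> matches Legal
  - employee 9 (Dave): dept_id=3 -> matches Product
All 9 rows appear; 2 have NULL department.

SQL:
SELECT a.name, b.name AS department
FROM employees a
LEFT JOIN departments b ON a.dept_id = b.id

Result:
name   | department
-------+-----------
Frank  | Security  
Alice  | Product   
Xander | Legal     
Tina   | NULL      
Eli    | Finance   
Zoe    | NULL      
Julia  | Product   
Leo    | Legal     
Dave   | Product   


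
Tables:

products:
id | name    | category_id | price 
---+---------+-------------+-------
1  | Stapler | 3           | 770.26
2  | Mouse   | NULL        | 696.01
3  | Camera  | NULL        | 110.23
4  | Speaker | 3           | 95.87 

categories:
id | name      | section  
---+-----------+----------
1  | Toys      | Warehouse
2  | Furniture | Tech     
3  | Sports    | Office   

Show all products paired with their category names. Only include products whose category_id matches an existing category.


INNER JOIN keeps only products rows whose category_id matches an id in categories. Walk through each product:
  - product 1 (Stapler): category_id=3 -> matches Sports
  - product 2 (Mouse): category_id=NULL, no match -> dropped
  - product 3 (Camera): category_id=NULL, no match -> dropped
  - product 4 (Speaker): category_id=3 -> matches Sports
So 2 of 4 rows are dropped.

SQL:
SELECT a.name, b.name AS category
FROM products a
INNER JOIN categories b ON a.category_id = b.id

Result:
name    | category
--------+---------
Stapler | Sports  
Speaker | Sports  


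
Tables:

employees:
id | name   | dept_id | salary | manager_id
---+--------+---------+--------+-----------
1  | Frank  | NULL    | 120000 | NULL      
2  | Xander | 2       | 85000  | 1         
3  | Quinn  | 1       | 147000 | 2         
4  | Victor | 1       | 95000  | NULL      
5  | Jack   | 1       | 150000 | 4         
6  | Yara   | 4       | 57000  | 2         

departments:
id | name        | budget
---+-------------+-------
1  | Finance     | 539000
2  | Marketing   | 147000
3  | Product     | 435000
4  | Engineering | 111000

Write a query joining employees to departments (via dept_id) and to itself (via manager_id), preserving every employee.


Two LEFT JOINs from the same base table employees: one to departments via dept_id, one to employees itself via manager_id. Both are LEFT so every employee is preserved.
Match against departments:
  - employee 1 (Frank): dept_id=NULL, no match -> kept with NULL
  - employee 2 (Xander): dept_id=2 -> matches Marketing
  - employee 3 (Quinn): dept_id=1 -> matches Finance
  - employee 4 (Victor): dept_id=1 -> matches Finance
  - employee 5 (Jack): dept_id=1 -> matches Finance
  - employee 6 (Yara): dept_id=4 -> matches Engineering
Match against employees (self):
  - employee 1 (Frank): manager_id=NULL -> NULL
  - employee 2 (Xander): manager_id=1 -> Frank
  - employee 3 (Quinn): manager_id=2 -> Xander
  - employee 4 (Victor): manager_id=NULL -> NULL
  - employee 5 (Jack): manager_id=4 -> Victor
  - employee 6 (Yara): manager_id=2 -> Xander

SQL:
SELECT a.name, b.name AS department, c.name AS manager
FROM employees a
LEFT JOIN departments b ON a.dept_id = b.id
LEFT JOIN employees c ON a.manager_id = c.id

Result:
name   | department  | manager
-------+-------------+--------
Frank  | NULL        | NULL   
Xander | Marketing   | Frank  
Quinn  | Finance     | Xander 
Victor | Finance     | NULL   
Jack   | Finance     | Victor 
Yara   | Engineering | Xander 


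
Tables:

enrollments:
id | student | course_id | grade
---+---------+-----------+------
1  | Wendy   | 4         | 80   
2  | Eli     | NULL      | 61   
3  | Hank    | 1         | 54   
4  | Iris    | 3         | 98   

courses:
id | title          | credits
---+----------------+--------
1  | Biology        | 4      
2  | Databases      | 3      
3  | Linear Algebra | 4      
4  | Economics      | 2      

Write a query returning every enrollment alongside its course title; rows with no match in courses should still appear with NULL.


LEFT JOIN keeps every row from enrollments (the left table); where course_id has no match in courses, the course columns become NULL. Walk through each enrollment:
  - enrollment 1 (Wendy): course_id=4 -> matches Economics
  - enrollment 2 (Eli): course_id=NULL, no match -> kept with NULL
  - enrollment 3 (Hank): course_id=1 -> matches Biology
  - enrollment 4 (Iris): course_id=3 -> matches Linear Algebra
All 4 rows appear; 1 has NULL course.

SQL:
SELECT a.student, b.title AS course
FROM enrollments a
LEFT JOIN courses b ON a.course_id = b.id

Result:
student | course        
--------+---------------
Wendy   | Economics     
Eli     | NULL          
Hank    | Biology       
Iris    | Linear Algebra


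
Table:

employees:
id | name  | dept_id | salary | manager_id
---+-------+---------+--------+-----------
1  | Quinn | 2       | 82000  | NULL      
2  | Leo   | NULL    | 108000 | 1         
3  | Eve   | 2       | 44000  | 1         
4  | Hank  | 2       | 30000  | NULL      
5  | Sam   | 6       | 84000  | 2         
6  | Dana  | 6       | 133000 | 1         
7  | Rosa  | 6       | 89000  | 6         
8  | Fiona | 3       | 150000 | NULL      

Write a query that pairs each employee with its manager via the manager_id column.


This is a self-join: employees is joined to a second copy of itself, matching each row's manager_id to another row's id. Use LEFT JOIN so rows with manager_id=NULL are kept.
  - employee 1 (Quinn): manager_id=NULL -> NULL
  - employee 2 (Leo): manager_id=1 -> Quinn
  - employee 3 (Eve): manager_id=1 -> Quinn
  - employee 4 (Hank): manager_id=NULL -> NULL
  - employee 5 (Sam): manager_id=2 -> Leo
  - employee 6 (Dana): manager_id=1 -> Quinn
  - employee 7 (Rosa): manager_id=6 -> Dana
  - employee 8 (Fiona): manager_id=NULL -> NULL

SQL:
SELECT a.name AS item, b.name AS manager
FROM employees a
LEFT JOIN employees b ON a.manager_id = b.id

Result:
item  | manager
------+--------
Quinn | NULL   
Leo   | Quinn  
Eve   | Quinn  
Hank  | NULL   
Sam   | Leo    
Dana  | Quinn  
Rosa  | Dana   
Fiona | NULL   


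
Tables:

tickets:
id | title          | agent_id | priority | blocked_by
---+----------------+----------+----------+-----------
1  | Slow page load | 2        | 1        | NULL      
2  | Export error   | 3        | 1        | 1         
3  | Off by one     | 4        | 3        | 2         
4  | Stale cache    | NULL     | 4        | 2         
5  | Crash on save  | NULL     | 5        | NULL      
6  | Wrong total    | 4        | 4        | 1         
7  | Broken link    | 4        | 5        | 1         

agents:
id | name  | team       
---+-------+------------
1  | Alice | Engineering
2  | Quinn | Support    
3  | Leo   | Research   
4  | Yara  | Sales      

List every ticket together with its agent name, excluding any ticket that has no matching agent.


INNER JOIN keeps only tickets rows whose agent_id matches an id in agents. Walk through each ticket:
  - ticket 1 (Slow page load): agent_id=2 -> matches Quinn
  - ticket 2 (Export error): agent_id=3 -> matches Leo
  - ticket 3 (Off by one): agent_id=4 -> matches Yara
  - ticket 4 (Stale cache): agent_id=NULL, no match -> dropped
  - ticket 5 (Crash on save): agent_id=NULL, no match -> dropped
  - ticket 6 (Wrong total): agent_id=4 -> matches Yara
  - ticket 7 (Broken link): agent_id=4 -> matches Yara
So 2 of 7 rows are dropped.

SQL:
SELECT a.title, b.name AS agent
FROM tickets a
INNER JOIN agents b ON a.agent_id = b.id

Result:
title          | agent
---------------+------
Slow page load | Quinn
Export error   | Leo  
Off by one     | Yara 
Wrong total    | Yara 
Broken link    | Yara 


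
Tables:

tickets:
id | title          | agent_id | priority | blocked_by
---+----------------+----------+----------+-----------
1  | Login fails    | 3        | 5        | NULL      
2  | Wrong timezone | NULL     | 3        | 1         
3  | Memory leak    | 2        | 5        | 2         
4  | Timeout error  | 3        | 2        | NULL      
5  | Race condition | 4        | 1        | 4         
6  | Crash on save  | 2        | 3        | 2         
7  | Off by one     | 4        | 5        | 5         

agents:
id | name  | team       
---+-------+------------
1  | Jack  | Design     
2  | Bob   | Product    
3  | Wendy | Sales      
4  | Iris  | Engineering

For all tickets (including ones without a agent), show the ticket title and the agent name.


LEFT JOIN keeps every row from tickets (the left table); where agent_id has no match in agents, the agent columns become NULL. Walk through each ticket:
  - ticket 1 (Login fails): agent_id=3 -> matches Wendy
  - ticket 2 (Wrong timezone): agent_id=NULL, no match -> kept with NULL
  - ticket 3 (Memory leak): agent_id=2 -> matches Bob
  - ticket 4 (Timeout error): agent_id=3 -> matches Wendy
  - ticket 5 (Race condition): agent_id=4 -> matches Iris
  - ticket 6 (Crash on save): agent_id=2 -> matches Bob
  - ticket 7 (Off by one): agent_id=4 -> matches Iris
All 7 rows appear; 1 has NULL agent.

SQL:
SELECT a.title, b.name AS agent
FROM tickets a
LEFT JOIN agents b ON a.agent_id = b.id

Result:
title          | agent
---------------+------
Login fails    | Wendy
Wrong timezone | NULL 
Memory leak    | Bob  
Timeout error  | Wendy
Race condition | Iris 
Crash on save  | Bob  
Off by one     | Iris 


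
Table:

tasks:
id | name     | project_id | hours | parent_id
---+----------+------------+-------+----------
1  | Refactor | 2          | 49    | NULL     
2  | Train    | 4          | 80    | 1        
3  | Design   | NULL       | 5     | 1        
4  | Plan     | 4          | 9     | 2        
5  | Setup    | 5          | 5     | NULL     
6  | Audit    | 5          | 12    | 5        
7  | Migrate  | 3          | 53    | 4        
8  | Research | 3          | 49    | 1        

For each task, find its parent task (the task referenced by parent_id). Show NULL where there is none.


This is a self-join: tasks is joined to a second copy of itself, matching each row's parent_id to another row's id. Use LEFT JOIN so rows with parent_id=NULL are kept.
  - task 1 (Refactor): parent_id=NULL -> NULL
  - task 2 (Train): parent_id=1 -> Refactor
  - task 3 (Design): parent_id=1 -> Refactor
  - task 4 (Plan): parent_id=2 -> Train
  - task 5 (Setup): parent_id=NULL -> NULL
  - task 6 (Audit): parent_id=5 -> Setup
  - task 7 (Migrate): parent_id=4 -> Plan
  - task 8 (Research): parent_id=1 -> Refactor

SQL:
SELECT a.name AS item, b.name AS parent
FROM tasks a
LEFT JOIN tasks b ON a.parent_id = b.id

Result:
item     | parent  
---------+---------
Refactor | NULL    
Train    | Refactor
Design   | Refactor
Plan     | Train   
Setup    | NULL    
Audit    | Setup   
Migrate  | Plan    
Research | Refactor


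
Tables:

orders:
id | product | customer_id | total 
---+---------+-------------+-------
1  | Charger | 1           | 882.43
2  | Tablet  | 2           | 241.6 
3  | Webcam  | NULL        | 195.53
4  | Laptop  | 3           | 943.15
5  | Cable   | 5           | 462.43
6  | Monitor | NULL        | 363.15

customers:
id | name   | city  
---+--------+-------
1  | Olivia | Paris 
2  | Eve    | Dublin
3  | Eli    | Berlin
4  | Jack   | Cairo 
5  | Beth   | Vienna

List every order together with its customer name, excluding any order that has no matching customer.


INNER JOIN keeps only orders rows whose customer_id matches an id in customers. Walk through each order:
  - order 1 (Charger): customer_id=1 -> matches Olivia
  - order 2 (Tablet): customer_id=2 -> matches Eve
  - order 3 (Webcam): customer_id=NULL, no match -> dropped
  - order 4 (Laptop): customer_id=3 -> matches Eli
  - order 5 (Cable): customer_id=5 -> matches Beth
  - order 6 (Monitor): customer_id=NULL, no match -> dropped
So 2 of 6 rows are dropped.

SQL:
SELECT a.product, b.name AS customer
FROM orders a
INNER JOIN customers b ON a.customer_id = b.id

Result:
product | customer
--------+---------
Charger | Olivia  
Tablet  | Eve     
Laptop  | Eli     
Cable   | Beth    


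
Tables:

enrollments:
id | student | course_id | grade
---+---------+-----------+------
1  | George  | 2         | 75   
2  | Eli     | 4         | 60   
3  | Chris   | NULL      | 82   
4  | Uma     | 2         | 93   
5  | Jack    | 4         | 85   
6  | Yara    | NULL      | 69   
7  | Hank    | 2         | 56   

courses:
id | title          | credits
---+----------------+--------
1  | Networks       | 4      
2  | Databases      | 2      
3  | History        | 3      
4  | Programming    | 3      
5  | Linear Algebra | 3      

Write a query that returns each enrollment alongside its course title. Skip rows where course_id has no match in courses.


INNER JOIN keeps only enrollments rows whose course_id matches an id in courses. Walk through each enrollment:
  - enrollment 1 (George): course_id=2 -> matches Databases
  - enrollment 2 (Eli): course_id=4 -> matches Programming
  - enrollment 3 (Chris): course_id=NULL, no match -> dropped
  - enrollment 4 (Uma): course_id=2 -> matches Databases
  - enrollment 5 (Jack): course_id=4 -> matches Programming
  - enrollment 6 (Yara): course_id=NULL, no match -> dropped
  - enrollment 7 (Hank): course_id=2 -> matches Databases
So 2 of 7 rows are dropped.

SQL:
SELECT a.student, b.title AS course
FROM enrollments a
INNER JOIN courses b ON a.course_id = b.id

Result:
student | course     
--------+------------
George  | Databases  
Eli     | Programming
Uma     | Databases  
Jack    | Programming
Hank    | Databases  


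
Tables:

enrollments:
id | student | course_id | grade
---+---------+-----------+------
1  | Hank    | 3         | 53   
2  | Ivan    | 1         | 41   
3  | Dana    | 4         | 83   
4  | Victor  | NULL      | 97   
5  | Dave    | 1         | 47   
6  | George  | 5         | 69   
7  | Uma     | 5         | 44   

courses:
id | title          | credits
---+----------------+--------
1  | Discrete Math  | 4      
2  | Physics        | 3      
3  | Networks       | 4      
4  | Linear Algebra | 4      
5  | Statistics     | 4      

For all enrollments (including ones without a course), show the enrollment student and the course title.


LEFT JOIN keeps every row from enrollments (the left table); where course_id has no match in courses, the course columns become NULL. Walk through each enrollment:
  - enrollment 1 (Hank): course_id=3 -> matches Networks
  - enrollment 2 (Ivan): course_id=1 -> matches Discrete Math
  - enrollment 3 (Dana): course_id=4 -> matches Linear Algebra
  - enrollment 4 (Victor): course_id=NULL, no match -> kept with NULL
  - enrollment 5 (Dave): course_id=1 -> matches Discrete Math
  - enrollment 6 (George): course_id=5 -> matches Statistics
  - enrollment 7 (Uma): course_id=5 -> matches Statistics
All 7 rows appear; 1 has NULL course.

SQL:
SELECT a.student, b.title AS course
FROM enrollments a
LEFT JOIN courses b ON a.course_id = b.id

Result:
student | course        
--------+---------------
Hank    | Networks      
Ivan    | Discrete Math 
Dana    | Linear Algebra
Victor  | NULL          
Dave    | Discrete Math 
George  | Statistics    
Uma     | Statistics    
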